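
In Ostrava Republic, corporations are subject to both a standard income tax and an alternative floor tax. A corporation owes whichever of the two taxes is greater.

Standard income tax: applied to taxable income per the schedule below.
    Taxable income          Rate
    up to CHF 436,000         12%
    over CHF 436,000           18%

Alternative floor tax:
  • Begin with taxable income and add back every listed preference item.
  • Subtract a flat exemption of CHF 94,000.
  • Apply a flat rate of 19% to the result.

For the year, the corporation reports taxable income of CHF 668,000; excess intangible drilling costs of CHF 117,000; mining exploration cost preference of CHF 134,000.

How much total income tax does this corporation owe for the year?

CHF 156,750

Standard income tax:
  CHF 436,000 × 12% = CHF 52,320
  CHF 232,000 × 18% = CHF 41,760
  → CHF 94,080

Alternative floor tax:
  Adjusted income: CHF 668,000 + CHF 117,000 + CHF 134,000 = CHF 919,000
  Less exemption CHF 94,000 → base CHF 825,000
  CHF 825,000 × 19% = CHF 156,750

CHF 156,750 > CHF 94,080, so the alternative floor tax is the binding amount.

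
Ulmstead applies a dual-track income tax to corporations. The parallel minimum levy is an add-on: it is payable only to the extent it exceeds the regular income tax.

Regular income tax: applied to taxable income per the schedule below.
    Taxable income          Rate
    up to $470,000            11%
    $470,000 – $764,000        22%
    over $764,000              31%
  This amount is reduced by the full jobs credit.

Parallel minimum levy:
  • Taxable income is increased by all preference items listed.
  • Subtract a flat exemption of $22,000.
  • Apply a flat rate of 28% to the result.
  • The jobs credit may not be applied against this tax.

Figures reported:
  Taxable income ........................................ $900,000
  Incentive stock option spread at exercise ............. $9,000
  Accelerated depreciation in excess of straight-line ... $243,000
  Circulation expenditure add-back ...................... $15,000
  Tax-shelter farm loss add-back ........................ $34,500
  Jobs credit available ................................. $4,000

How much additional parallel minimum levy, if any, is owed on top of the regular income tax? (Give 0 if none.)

Parallel minimum levy:
  Adjusted income: $900,000 + $9,000 + $243,000 + $15,000 + $34,500 = $1,201,500
  Less exemption $22,000 → base $1,179,500
  $1,179,500 × 28% = $330,260

Regular income tax:
  $470,000 × 11% = $51,700
  $294,000 × 22% = $64,680
  $136,000 × 31% = $42,160
  → $158,540
  Less jobs credit $4,000 → $154,540

Excess of parallel minimum levy over regular income tax: $330,260 − $154,540 = $175,720.

$175,720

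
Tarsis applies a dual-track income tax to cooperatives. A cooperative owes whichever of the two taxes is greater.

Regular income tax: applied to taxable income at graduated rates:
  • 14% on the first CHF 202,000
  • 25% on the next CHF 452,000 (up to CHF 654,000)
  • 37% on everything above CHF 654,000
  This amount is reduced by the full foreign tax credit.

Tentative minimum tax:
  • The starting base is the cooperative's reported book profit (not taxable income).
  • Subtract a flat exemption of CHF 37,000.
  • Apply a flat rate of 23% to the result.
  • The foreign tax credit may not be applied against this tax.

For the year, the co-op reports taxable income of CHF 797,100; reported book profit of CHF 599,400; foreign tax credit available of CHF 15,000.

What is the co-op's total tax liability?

CHF 179,227

Tentative minimum tax:
  Base (reported book profit): CHF 599,400
  Less exemption CHF 37,000 → base CHF 562,400
  CHF 562,400 × 23% = CHF 129,352

Regular income tax:
  CHF 202,000 × 14% = CHF 28,280
  CHF 452,000 × 25% = CHF 113,000
  CHF 143,100 × 37% = CHF 52,947
  → CHF 194,227
  Less foreign tax credit CHF 15,000 → CHF 179,227

CHF 179,227 > CHF 129,352, so the regular income tax governs.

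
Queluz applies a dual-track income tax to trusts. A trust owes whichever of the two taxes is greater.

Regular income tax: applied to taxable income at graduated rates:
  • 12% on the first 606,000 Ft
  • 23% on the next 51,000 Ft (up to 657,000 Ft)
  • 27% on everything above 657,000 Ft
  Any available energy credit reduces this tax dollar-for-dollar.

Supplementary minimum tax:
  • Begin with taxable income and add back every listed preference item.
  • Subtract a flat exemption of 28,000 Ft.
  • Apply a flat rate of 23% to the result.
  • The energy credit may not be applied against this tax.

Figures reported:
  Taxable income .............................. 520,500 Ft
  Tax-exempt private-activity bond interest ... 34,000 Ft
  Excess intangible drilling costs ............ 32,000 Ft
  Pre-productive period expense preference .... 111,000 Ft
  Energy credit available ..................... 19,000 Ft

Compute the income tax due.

153,985 Ft

Regular income tax:
  520,500 Ft × 12% = 62,460 Ft
  Less energy credit 19,000 Ft → 43,460 Ft

Supplementary minimum tax:
  Adjusted income: 520,500 Ft + 34,000 Ft + 32,000 Ft + 111,000 Ft = 697,500 Ft
  Less exemption 28,000 Ft → base 669,500 Ft
  669,500 Ft × 23% = 153,985 Ft

153,985 Ft > 43,460 Ft, so the supplementary minimum tax is the binding amount.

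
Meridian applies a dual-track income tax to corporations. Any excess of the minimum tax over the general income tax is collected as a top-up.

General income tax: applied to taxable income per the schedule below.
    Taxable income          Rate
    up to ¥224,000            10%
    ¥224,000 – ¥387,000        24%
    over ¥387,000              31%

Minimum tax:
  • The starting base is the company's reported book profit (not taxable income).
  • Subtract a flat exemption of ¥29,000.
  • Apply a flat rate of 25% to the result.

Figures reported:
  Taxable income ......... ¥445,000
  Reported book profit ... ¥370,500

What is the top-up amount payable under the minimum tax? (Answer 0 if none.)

¥5,875

General income tax:
  ¥224,000 × 10% = ¥22,400
  ¥163,000 × 24% = ¥39,120
  ¥58,000 × 31% = ¥17,980
  → ¥79,500

Minimum tax:
  Base (reported book profit): ¥370,500
  Less exemption ¥29,000 → base ¥341,500
  ¥341,500 × 25% = ¥85,375

Excess of minimum tax over general income tax: ¥85,375 − ¥79,500 = ¥5,875.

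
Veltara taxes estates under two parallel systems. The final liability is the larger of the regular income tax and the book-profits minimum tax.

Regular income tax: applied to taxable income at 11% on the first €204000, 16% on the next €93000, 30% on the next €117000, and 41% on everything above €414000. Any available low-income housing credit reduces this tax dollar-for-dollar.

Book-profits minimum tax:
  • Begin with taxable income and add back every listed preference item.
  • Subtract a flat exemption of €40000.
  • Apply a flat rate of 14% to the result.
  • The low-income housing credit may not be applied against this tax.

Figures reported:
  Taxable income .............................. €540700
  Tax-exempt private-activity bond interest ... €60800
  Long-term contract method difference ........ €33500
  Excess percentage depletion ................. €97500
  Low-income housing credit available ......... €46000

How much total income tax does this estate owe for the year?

Book-profits minimum tax:
  Adjusted income: €540700 + €60800 + €33500 + €97500 = €732500
  Less exemption €40000 → base €692500
  €692500 × 14% = €96950

Regular income tax:
  €204000 × 11% = €22440
  €93000 × 16% = €14880
  €117000 × 30% = €35100
  €126700 × 41% = €51947
  → €124367
  Less low-income housing credit €46000 → €78367

€96950 > €78367, so the book-profits minimum tax is the binding amount.

€96950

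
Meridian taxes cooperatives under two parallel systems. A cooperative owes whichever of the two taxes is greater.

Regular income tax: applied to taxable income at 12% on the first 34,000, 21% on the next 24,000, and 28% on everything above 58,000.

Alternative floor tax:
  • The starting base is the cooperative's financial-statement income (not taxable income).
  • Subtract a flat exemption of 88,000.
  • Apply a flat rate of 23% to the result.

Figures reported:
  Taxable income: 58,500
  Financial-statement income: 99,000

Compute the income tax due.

9,260

Regular income tax:
  34,000 × 12% = 4,080
  24,000 × 21% = 5,040
  500 × 28% = 140
  → 9,260

Alternative floor tax:
  Base (financial-statement income): 99,000
  Less exemption 88,000 → base 11,000
  11,000 × 23% = 2,530

9,260 > 2,530, so the regular income tax governs.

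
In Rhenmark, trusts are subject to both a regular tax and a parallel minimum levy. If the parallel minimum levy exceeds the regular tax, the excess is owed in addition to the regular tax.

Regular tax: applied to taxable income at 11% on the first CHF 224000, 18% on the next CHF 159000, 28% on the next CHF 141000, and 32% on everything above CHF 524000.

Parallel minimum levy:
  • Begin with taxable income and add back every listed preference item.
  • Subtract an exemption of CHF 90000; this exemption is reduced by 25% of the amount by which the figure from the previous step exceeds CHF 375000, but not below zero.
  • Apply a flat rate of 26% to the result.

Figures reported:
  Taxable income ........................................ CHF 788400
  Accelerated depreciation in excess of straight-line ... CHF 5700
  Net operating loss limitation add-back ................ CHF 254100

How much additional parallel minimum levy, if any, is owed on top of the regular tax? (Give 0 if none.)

CHF 95184

Regular tax:
  CHF 224000 × 11% = CHF 24640
  CHF 159000 × 18% = CHF 28620
  CHF 141000 × 28% = CHF 39480
  CHF 264400 × 32% = CHF 84608
  → CHF 177348

Parallel minimum levy:
  Adjusted income: CHF 788400 + CHF 5700 + CHF 254100 = CHF 1048200
  Exemption: 25% × (CHF 1048200 − CHF 375000) = CHF 168300 ≥ CHF 90000, so the exemption is fully phased out
  Base: CHF 1048200 − CHF 0 = CHF 1048200
  CHF 1048200 × 26% = CHF 272532

Excess of parallel minimum levy over regular tax: CHF 272532 − CHF 177348 = CHF 95184.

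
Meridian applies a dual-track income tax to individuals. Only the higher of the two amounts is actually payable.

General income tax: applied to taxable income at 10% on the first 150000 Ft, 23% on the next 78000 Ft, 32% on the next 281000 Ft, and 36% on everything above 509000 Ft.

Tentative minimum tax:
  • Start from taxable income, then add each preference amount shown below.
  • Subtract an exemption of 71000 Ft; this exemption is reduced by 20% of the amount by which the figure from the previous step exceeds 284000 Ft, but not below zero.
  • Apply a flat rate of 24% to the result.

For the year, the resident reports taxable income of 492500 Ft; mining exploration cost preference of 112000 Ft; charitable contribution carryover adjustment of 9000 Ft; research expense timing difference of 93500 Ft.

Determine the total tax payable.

169680 Ft

Tentative minimum tax:
  Adjusted income: 492500 Ft + 112000 Ft + 9000 Ft + 93500 Ft = 707000 Ft
  Exemption: 20% × (707000 Ft − 284000 Ft) = 84600 Ft ≥ 71000 Ft, so the exemption is fully phased out
  Base: 707000 Ft − 0 Ft = 707000 Ft
  707000 Ft × 24% = 169680 Ft

General income tax:
  150000 Ft × 10% = 15000 Ft
  78000 Ft × 23% = 17940 Ft
  264500 Ft × 32% = 84640 Ft
  → 117580 Ft

169680 Ft > 117580 Ft, so the tentative minimum tax is the binding amount.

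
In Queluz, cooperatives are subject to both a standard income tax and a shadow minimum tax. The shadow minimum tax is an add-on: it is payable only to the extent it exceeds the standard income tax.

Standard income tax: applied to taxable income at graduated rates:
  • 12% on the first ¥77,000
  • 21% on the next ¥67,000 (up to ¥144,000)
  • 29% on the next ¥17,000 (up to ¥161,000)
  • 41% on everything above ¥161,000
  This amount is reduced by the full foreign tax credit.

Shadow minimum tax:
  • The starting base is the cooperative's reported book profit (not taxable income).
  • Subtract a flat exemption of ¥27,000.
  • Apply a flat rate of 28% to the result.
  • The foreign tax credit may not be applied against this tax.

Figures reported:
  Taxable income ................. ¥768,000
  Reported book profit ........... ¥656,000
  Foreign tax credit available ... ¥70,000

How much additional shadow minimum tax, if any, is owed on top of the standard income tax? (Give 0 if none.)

Standard income tax:
  ¥77,000 × 12% = ¥9,240
  ¥67,000 × 21% = ¥14,070
  ¥17,000 × 29% = ¥4,930
  ¥607,000 × 41% = ¥248,870
  → ¥277,110
  Less foreign tax credit ¥70,000 → ¥207,110

Shadow minimum tax:
  Base (reported book profit): ¥656,000
  Less exemption ¥27,000 → base ¥629,000
  ¥629,000 × 28% = ¥176,120

¥176,120 ≤ ¥207,110, so no add-on is due.

¥0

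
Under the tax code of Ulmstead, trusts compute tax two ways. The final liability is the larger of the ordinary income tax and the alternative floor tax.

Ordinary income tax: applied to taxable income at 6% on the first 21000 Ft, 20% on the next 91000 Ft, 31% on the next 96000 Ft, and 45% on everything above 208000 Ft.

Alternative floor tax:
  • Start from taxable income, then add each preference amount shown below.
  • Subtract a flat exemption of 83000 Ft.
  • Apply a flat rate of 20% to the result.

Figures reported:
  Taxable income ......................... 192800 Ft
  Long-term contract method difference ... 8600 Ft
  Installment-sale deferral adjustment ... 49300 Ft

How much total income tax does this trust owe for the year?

Ordinary income tax:
  21000 Ft × 6% = 1260 Ft
  91000 Ft × 20% = 18200 Ft
  80800 Ft × 31% = 25048 Ft
  → 44508 Ft

Alternative floor tax:
  Adjusted income: 192800 Ft + 8600 Ft + 49300 Ft = 250700 Ft
  Less exemption 83000 Ft → base 167700 Ft
  167700 Ft × 20% = 33540 Ft

44508 Ft > 33540 Ft, so the ordinary income tax governs.

44508 Ft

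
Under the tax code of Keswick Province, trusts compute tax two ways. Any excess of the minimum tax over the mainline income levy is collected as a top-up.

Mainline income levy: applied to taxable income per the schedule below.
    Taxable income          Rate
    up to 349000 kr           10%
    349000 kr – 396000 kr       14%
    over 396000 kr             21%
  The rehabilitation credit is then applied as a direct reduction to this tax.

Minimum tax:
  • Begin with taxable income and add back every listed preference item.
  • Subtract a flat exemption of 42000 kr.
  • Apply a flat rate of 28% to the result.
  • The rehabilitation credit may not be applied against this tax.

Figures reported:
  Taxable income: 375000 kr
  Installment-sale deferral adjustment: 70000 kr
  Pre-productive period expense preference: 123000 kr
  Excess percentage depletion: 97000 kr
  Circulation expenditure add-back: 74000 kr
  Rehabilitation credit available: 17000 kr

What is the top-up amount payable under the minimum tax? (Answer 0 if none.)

Minimum tax:
  Adjusted income: 375000 kr + 70000 kr + 123000 kr + 97000 kr + 74000 kr = 739000 kr
  Less exemption 42000 kr → base 697000 kr
  697000 kr × 28% = 195160 kr

Mainline income levy:
  349000 kr × 10% = 34900 kr
  26000 kr × 14% = 3640 kr
  → 38540 kr
  Less rehabilitation credit 17000 kr → 21540 kr

Excess of minimum tax over mainline income levy: 195160 kr − 21540 kr = 173620 kr.

173620 kr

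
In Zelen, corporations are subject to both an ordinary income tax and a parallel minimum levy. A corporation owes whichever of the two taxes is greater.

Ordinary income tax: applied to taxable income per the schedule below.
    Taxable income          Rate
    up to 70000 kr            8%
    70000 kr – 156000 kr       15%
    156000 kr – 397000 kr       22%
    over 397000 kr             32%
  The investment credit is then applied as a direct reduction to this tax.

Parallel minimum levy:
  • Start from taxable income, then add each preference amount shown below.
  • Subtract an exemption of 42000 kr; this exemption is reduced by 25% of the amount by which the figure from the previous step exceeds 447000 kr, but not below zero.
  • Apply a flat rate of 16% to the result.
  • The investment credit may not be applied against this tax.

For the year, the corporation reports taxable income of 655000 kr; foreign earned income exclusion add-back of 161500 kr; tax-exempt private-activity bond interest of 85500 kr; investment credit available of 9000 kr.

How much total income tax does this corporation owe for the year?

Ordinary income tax:
  70000 kr × 8% = 5600 kr
  86000 kr × 15% = 12900 kr
  241000 kr × 22% = 53020 kr
  258000 kr × 32% = 82560 kr
  → 154080 kr
  Less investment credit 9000 kr → 145080 kr

Parallel minimum levy:
  Adjusted income: 655000 kr + 161500 kr + 85500 kr = 902000 kr
  Exemption: 25% × (902000 kr − 447000 kr) = 113750 kr ≥ 42000 kr, so the exemption is fully phased out
  Base: 902000 kr − 0 kr = 902000 kr
  902000 kr × 16% = 144320 kr

145080 kr > 144320 kr, so the ordinary income tax governs.

145080 kr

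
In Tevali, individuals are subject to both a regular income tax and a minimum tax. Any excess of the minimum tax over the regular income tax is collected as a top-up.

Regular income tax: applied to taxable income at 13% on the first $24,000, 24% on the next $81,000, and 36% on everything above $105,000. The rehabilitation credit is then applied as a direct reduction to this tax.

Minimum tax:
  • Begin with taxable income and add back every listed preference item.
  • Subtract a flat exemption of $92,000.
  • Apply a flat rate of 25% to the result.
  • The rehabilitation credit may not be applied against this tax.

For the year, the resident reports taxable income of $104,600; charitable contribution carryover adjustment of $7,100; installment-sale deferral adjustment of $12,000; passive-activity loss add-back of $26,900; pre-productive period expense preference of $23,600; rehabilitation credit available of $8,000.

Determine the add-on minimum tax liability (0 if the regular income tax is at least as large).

$6,086

Minimum tax:
  Adjusted income: $104,600 + $7,100 + $12,000 + $26,900 + $23,600 = $174,200
  Less exemption $92,000 → base $82,200
  $82,200 × 25% = $20,550

Regular income tax:
  $24,000 × 13% = $3,120
  $80,600 × 24% = $19,344
  → $22,464
  Less rehabilitation credit $8,000 → $14,464

Excess of minimum tax over regular income tax: $20,550 − $14,464 = $6,086.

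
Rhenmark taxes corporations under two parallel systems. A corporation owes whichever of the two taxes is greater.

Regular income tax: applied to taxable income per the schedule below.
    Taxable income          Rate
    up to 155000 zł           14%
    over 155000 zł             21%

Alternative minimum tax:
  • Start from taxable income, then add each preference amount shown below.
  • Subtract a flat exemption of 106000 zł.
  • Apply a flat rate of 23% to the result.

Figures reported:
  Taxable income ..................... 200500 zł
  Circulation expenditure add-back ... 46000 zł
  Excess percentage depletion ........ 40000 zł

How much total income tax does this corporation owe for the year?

41515 zł

Alternative minimum tax:
  Adjusted income: 200500 zł + 46000 zł + 40000 zł = 286500 zł
  Less exemption 106000 zł → base 180500 zł
  180500 zł × 23% = 41515 zł

Regular income tax:
  155000 zł × 14% = 21700 zł
  45500 zł × 21% = 9555 zł
  → 31255 zł

41515 zł > 31255 zł, so the alternative minimum tax is the binding amount.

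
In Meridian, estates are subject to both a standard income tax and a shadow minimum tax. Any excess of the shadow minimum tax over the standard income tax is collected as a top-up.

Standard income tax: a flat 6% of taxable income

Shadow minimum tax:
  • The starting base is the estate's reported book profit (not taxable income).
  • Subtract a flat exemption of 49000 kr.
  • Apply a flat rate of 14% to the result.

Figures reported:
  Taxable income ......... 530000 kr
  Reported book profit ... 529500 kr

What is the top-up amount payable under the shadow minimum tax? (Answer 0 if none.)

Standard income tax:
  530000 kr × 6% = 31800 kr

Shadow minimum tax:
  Base (reported book profit): 529500 kr
  Less exemption 49000 kr → base 480500 kr
  480500 kr × 14% = 67270 kr

Excess of shadow minimum tax over standard income tax: 67270 kr − 31800 kr = 35470 kr.

35470 kr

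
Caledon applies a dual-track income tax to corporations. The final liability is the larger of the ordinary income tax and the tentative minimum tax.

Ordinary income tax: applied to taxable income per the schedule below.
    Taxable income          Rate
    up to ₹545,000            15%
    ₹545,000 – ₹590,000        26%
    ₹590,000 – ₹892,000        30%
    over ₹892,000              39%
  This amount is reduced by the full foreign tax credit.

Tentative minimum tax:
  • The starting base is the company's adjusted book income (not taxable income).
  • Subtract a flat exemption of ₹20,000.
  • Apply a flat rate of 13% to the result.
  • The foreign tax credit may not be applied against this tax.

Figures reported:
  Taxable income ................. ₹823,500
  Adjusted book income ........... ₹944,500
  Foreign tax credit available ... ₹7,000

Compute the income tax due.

₹156,500

Tentative minimum tax:
  Base (adjusted book income): ₹944,500
  Less exemption ₹20,000 → base ₹924,500
  ₹924,500 × 13% = ₹120,185

Ordinary income tax:
  ₹545,000 × 15% = ₹81,750
  ₹45,000 × 26% = ₹11,700
  ₹233,500 × 30% = ₹70,050
  → ₹163,500
  Less foreign tax credit ₹7,000 → ₹156,500

₹156,500 > ₹120,185, so the ordinary income tax governs.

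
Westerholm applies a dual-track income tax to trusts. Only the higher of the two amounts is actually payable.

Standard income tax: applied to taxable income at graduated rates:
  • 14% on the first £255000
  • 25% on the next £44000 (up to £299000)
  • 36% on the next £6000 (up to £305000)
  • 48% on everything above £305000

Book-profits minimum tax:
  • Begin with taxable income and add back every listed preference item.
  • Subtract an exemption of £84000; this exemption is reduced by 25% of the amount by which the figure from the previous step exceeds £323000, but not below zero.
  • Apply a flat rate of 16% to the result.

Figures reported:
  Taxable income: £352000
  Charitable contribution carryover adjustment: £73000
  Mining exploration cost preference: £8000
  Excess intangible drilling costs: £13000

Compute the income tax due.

£71420

Standard income tax:
  £255000 × 14% = £35700
  £44000 × 25% = £11000
  £6000 × 36% = £2160
  £47000 × 48% = £22560
  → £71420

Book-profits minimum tax:
  Adjusted income: £352000 + £73000 + £8000 + £13000 = £446000
  Exemption: £84000 − 25% × (£446000 − £323000) = £84000 − £30750 = £53250
  Base: £446000 − £53250 = £392750
  £392750 × 16% = £62840

£71420 > £62840, so the standard income tax governs.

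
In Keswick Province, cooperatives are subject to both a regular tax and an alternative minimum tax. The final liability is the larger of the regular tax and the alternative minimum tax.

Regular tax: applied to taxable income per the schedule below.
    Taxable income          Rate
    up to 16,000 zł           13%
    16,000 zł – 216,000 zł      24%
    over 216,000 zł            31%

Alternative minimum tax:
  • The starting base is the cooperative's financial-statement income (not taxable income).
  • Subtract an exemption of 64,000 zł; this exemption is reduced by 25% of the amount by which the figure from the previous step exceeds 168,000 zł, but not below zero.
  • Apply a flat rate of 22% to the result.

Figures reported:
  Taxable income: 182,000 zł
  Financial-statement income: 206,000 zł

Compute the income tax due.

41,920 zł

Alternative minimum tax:
  Base (financial-statement income): 206,000 zł
  Exemption: 64,000 zł − 25% × (206,000 zł − 168,000 zł) = 64,000 zł − 9,500 zł = 54,500 zł
  Base: 206,000 zł − 54,500 zł = 151,500 zł
  151,500 zł × 22% = 33,330 zł

Regular tax:
  16,000 zł × 13% = 2,080 zł
  166,000 zł × 24% = 39,840 zł
  → 41,920 zł

41,920 zł > 33,330 zł, so the regular tax governs.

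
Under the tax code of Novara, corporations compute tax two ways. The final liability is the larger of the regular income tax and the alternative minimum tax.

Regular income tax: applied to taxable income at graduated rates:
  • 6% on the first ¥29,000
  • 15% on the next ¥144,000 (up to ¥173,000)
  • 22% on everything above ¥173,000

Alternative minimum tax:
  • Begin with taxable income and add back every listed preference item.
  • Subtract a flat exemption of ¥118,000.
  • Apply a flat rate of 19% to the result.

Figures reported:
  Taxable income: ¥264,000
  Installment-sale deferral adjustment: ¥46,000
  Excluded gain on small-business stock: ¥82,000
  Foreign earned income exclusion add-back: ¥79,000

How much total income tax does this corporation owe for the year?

Regular income tax:
  ¥29,000 × 6% = ¥1,740
  ¥144,000 × 15% = ¥21,600
  ¥91,000 × 22% = ¥20,020
  → ¥43,360

Alternative minimum tax:
  Adjusted income: ¥264,000 + ¥46,000 + ¥82,000 + ¥79,000 = ¥471,000
  Less exemption ¥118,000 → base ¥353,000
  ¥353,000 × 19% = ¥67,070

¥67,070 > ¥43,360, so the alternative minimum tax is the binding amount.

¥67,070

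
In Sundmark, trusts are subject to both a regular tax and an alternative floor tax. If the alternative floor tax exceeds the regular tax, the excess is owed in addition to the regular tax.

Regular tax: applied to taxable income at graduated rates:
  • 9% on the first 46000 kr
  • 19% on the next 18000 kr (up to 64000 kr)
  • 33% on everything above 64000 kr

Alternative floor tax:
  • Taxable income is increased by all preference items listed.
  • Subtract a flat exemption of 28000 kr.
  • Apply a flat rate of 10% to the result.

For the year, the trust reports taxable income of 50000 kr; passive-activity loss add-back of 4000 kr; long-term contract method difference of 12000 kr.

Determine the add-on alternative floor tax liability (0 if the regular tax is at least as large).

0 kr

Alternative floor tax:
  Adjusted income: 50000 kr + 4000 kr + 12000 kr = 66000 kr
  Less exemption 28000 kr → base 38000 kr
  38000 kr × 10% = 3800 kr

Regular tax:
  46000 kr × 9% = 4140 kr
  4000 kr × 19% = 760 kr
  → 4900 kr

3800 kr ≤ 4900 kr, so no add-on is due.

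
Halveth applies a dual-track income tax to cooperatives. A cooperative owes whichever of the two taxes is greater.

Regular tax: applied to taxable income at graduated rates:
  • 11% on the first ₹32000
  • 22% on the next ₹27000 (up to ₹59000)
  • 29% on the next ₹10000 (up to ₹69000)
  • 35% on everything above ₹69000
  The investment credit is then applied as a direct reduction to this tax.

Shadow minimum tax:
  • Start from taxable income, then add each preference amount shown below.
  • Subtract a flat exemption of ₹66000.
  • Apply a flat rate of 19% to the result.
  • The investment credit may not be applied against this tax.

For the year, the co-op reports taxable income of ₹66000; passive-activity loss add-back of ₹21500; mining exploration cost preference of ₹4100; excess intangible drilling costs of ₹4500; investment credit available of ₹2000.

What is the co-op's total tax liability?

₹9490

Shadow minimum tax:
  Adjusted income: ₹66000 + ₹21500 + ₹4100 + ₹4500 = ₹96100
  Less exemption ₹66000 → base ₹30100
  ₹30100 × 19% = ₹5719

Regular tax:
  ₹32000 × 11% = ₹3520
  ₹27000 × 22% = ₹5940
  ₹7000 × 29% = ₹2030
  → ₹11490
  Less investment credit ₹2000 → ₹9490

₹9490 > ₹5719, so the regular tax governs.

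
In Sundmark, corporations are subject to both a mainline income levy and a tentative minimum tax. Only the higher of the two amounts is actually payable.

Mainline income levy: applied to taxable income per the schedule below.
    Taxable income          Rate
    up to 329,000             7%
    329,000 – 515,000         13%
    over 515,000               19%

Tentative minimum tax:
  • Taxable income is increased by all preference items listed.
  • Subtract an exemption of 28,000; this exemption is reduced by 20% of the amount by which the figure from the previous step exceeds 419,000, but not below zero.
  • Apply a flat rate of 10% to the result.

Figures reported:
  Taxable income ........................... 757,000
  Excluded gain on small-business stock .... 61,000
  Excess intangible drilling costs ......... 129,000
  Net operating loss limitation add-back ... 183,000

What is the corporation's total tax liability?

113,000

Mainline income levy:
  329,000 × 7% = 23,030
  186,000 × 13% = 24,180
  242,000 × 19% = 45,980
  → 93,190

Tentative minimum tax:
  Adjusted income: 757,000 + 61,000 + 129,000 + 183,000 = 1,130,000
  Exemption: 20% × (1,130,000 − 419,000) = 142,200 ≥ 28,000, so the exemption is fully phased out
  Base: 1,130,000 − 0 = 1,130,000
  1,130,000 × 10% = 113,000

113,000 > 93,190, so the tentative minimum tax is the binding amount.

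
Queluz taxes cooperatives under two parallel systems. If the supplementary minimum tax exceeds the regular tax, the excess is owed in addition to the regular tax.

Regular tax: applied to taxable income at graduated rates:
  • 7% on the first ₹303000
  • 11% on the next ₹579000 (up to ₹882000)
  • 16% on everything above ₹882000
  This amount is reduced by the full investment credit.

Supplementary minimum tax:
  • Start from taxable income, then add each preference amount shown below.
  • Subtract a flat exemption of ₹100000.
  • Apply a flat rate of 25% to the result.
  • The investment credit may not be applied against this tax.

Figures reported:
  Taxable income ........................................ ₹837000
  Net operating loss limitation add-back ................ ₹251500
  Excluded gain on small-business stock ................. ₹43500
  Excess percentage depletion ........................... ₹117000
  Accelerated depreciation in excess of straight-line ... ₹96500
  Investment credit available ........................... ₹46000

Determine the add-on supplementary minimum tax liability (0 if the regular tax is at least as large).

Regular tax:
  ₹303000 × 7% = ₹21210
  ₹534000 × 11% = ₹58740
  → ₹79950
  Less investment credit ₹46000 → ₹33950

Supplementary minimum tax:
  Adjusted income: ₹837000 + ₹251500 + ₹43500 + ₹117000 + ₹96500 = ₹1345500
  Less exemption ₹100000 → base ₹1245500
  ₹1245500 × 25% = ₹311375

Excess of supplementary minimum tax over regular tax: ₹311375 − ₹33950 = ₹277425.

₹277425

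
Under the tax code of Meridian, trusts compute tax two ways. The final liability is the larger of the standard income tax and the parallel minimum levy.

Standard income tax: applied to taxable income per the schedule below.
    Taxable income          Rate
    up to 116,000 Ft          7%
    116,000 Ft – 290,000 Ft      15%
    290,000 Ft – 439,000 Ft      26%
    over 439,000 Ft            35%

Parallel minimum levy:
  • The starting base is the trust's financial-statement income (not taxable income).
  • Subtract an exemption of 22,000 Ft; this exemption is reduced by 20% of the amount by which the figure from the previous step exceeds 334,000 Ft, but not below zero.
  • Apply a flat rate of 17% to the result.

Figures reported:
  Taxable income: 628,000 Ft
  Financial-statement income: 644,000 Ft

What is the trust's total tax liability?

139,110 Ft

Standard income tax:
  116,000 Ft × 7% = 8,120 Ft
  174,000 Ft × 15% = 26,100 Ft
  149,000 Ft × 26% = 38,740 Ft
  189,000 Ft × 35% = 66,150 Ft
  → 139,110 Ft

Parallel minimum levy:
  Base (financial-statement income): 644,000 Ft
  Exemption: 20% × (644,000 Ft − 334,000 Ft) = 62,000 Ft ≥ 22,000 Ft, so the exemption is fully phased out
  Base: 644,000 Ft − 0 Ft = 644,000 Ft
  644,000 Ft × 17% = 109,480 Ft

139,110 Ft > 109,480 Ft, so the standard income tax governs.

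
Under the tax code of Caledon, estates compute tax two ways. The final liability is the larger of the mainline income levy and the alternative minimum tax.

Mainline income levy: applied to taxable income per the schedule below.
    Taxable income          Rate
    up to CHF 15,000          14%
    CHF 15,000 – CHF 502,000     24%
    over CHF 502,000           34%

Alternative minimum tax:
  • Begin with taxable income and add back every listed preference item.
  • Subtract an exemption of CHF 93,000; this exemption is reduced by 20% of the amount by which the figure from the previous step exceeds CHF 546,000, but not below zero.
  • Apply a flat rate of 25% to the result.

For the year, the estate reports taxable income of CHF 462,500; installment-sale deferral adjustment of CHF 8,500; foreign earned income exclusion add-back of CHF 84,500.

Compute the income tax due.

CHF 116,100

Mainline income levy:
  CHF 15,000 × 14% = CHF 2,100
  CHF 447,500 × 24% = CHF 107,400
  → CHF 109,500

Alternative minimum tax:
  Adjusted income: CHF 462,500 + CHF 8,500 + CHF 84,500 = CHF 555,500
  Exemption: CHF 93,000 − 20% × (CHF 555,500 − CHF 546,000) = CHF 93,000 − CHF 1,900 = CHF 91,100
  Base: CHF 555,500 − CHF 91,100 = CHF 464,400
  CHF 464,400 × 25% = CHF 116,100

CHF 116,100 > CHF 109,500, so the alternative minimum tax is the binding amount.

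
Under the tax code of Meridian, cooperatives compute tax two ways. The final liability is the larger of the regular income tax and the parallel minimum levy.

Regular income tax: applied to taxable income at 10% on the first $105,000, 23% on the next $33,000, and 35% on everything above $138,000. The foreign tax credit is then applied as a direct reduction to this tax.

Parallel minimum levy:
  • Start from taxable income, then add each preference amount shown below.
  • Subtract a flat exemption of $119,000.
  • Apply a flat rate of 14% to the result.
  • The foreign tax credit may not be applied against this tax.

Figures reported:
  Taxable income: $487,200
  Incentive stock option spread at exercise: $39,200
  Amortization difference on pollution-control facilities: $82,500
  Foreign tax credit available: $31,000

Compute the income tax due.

Parallel minimum levy:
  Adjusted income: $487,200 + $39,200 + $82,500 = $608,900
  Less exemption $119,000 → base $489,900
  $489,900 × 14% = $68,586

Regular income tax:
  $105,000 × 10% = $10,500
  $33,000 × 23% = $7,590
  $349,200 × 35% = $122,220
  → $140,310
  Less foreign tax credit $31,000 → $109,310

$109,310 > $68,586, so the regular income tax governs.

$109,310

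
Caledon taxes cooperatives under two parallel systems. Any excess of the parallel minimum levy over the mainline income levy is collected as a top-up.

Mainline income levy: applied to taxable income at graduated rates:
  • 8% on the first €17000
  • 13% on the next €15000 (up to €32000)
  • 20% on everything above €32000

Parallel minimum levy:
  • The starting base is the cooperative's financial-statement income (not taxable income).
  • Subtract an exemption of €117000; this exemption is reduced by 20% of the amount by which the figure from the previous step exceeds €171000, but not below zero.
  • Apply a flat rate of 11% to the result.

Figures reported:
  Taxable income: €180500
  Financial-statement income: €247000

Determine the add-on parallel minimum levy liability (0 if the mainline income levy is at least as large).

€0

Mainline income levy:
  €17000 × 8% = €1360
  €15000 × 13% = €1950
  €148500 × 20% = €29700
  → €33010

Parallel minimum levy:
  Base (financial-statement income): €247000
  Exemption: €117000 − 20% × (€247000 − €171000) = €117000 − €15200 = €101800
  Base: €247000 − €101800 = €145200
  €145200 × 11% = €15972

€15972 ≤ €33010, so no add-on is due.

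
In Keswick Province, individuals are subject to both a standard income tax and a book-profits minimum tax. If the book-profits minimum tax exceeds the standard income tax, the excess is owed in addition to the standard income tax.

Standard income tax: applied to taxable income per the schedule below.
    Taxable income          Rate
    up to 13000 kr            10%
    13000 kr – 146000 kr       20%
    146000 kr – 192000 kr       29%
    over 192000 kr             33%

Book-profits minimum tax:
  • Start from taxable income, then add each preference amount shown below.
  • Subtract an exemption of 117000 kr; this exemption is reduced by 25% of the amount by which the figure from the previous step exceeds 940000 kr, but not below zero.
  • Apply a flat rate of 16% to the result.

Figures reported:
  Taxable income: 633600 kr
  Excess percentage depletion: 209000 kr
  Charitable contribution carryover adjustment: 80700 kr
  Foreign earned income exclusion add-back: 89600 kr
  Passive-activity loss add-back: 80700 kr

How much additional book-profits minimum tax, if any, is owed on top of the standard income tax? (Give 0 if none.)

Standard income tax:
  13000 kr × 10% = 1300 kr
  133000 kr × 20% = 26600 kr
  46000 kr × 29% = 13340 kr
  441600 kr × 33% = 145728 kr
  → 186968 kr

Book-profits minimum tax:
  Adjusted income: 633600 kr + 209000 kr + 80700 kr + 89600 kr + 80700 kr = 1093600 kr
  Exemption: 117000 kr − 25% × (1093600 kr − 940000 kr) = 117000 kr − 38400 kr = 78600 kr
  Base: 1093600 kr − 78600 kr = 1015000 kr
  1015000 kr × 16% = 162400 kr

162400 kr ≤ 186968 kr, so no add-on is due.

0 kr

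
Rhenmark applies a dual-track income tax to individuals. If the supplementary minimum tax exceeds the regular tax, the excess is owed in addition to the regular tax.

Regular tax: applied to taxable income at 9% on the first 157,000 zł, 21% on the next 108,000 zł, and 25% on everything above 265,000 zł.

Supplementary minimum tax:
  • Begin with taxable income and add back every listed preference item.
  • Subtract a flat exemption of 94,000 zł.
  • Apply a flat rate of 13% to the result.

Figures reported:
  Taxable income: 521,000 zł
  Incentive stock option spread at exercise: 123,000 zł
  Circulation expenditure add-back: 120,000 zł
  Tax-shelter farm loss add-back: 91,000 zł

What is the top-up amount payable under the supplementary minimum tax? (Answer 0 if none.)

0 zł

Supplementary minimum tax:
  Adjusted income: 521,000 zł + 123,000 zł + 120,000 zł + 91,000 zł = 855,000 zł
  Less exemption 94,000 zł → base 761,000 zł
  761,000 zł × 13% = 98,930 zł

Regular tax:
  157,000 zł × 9% = 14,130 zł
  108,000 zł × 21% = 22,680 zł
  256,000 zł × 25% = 64,000 zł
  → 100,810 zł

98,930 zł ≤ 100,810 zł, so no add-on is due.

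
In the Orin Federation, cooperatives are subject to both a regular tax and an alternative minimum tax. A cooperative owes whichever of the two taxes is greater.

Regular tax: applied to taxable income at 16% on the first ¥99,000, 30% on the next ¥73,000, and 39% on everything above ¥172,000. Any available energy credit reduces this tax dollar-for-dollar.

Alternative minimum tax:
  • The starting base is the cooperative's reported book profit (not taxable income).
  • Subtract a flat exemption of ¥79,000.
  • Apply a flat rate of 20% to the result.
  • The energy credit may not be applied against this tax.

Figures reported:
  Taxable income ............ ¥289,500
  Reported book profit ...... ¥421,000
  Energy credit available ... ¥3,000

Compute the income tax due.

Alternative minimum tax:
  Base (reported book profit): ¥421,000
  Less exemption ¥79,000 → base ¥342,000
  ¥342,000 × 20% = ¥68,400

Regular tax:
  ¥99,000 × 16% = ¥15,840
  ¥73,000 × 30% = ¥21,900
  ¥117,500 × 39% = ¥45,825
  → ¥83,565
  Less energy credit ¥3,000 → ¥80,565

¥80,565 > ¥68,400, so the regular tax governs.

¥80,565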